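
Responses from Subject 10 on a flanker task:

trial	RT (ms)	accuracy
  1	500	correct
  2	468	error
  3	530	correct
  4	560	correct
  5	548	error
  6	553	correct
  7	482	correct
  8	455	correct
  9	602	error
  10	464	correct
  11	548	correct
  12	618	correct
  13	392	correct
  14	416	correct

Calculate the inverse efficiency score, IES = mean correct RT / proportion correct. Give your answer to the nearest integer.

638 ms

Correct trials (n=11): 500, 530, 560, 553, 482, 455, 464, 548, 618, 392, 416
Mean correct RT = 5518/11 = 501.6364 ms
Proportion correct = 11/14
IES = 501.6364 / (11/14) = 638.446 ms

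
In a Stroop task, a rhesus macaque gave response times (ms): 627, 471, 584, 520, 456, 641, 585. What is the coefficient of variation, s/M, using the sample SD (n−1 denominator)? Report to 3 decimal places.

0.132

n = 7, Σ = 3884, M = 554.8571
Σ(x−M)² = 32402.857; s = √(32402.857/6) = 73.4879
CV = 73.4879 / 554.8571 = 0.13244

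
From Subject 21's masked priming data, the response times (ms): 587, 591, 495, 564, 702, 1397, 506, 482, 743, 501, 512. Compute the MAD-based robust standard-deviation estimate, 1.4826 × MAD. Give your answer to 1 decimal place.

Sorted: 482, 495, 501, 506, 512, 564, 587, 591, 702, 743, 1397 → median = 564
|x − 564| sorted: 0, 23, 27, 52, 58, 63, 69, 82, 138, 179, 833 → MAD = 63
Robust SD ≈ 1.4826 × 63 = 93.404

93.4 ms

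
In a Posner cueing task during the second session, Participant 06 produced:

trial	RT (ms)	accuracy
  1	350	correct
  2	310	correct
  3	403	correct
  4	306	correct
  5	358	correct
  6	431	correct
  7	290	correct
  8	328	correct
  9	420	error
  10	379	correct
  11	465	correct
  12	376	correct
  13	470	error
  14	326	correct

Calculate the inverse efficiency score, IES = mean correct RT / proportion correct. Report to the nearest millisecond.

420 ms

Correct trials (n=12): 350, 310, 403, 306, 358, 431, 290, 328, 379, 465, 376, 326
Mean correct RT = 4322/12 = 360.1667 ms
Proportion correct = 12/14
IES = 360.1667 / (12/14) = 420.194 ms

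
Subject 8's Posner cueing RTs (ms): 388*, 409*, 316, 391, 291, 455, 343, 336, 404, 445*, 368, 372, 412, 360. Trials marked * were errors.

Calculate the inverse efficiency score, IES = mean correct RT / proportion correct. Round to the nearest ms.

Correct trials (n=11): 316, 391, 291, 455, 343, 336, 404, 368, 372, 412, 360
Mean correct RT = 4048/11 = 368.0000 ms
Proportion correct = 11/14
IES = 368.0000 / (11/14) = 468.364 ms

468 ms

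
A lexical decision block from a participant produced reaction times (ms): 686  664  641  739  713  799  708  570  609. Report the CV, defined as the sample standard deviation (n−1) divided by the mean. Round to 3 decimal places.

0.102

n = 9, Σ = 6129, M = 681.0000
Σ(x−M)² = 38460.000; s = √(38460.000/8) = 69.3361
CV = 69.3361 / 681.0000 = 0.10182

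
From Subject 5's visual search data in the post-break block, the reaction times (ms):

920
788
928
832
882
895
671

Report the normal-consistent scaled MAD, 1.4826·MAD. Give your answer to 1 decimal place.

68.2 ms

Sorted: 671, 788, 832, 882, 895, 920, 928 → median = 882
|x − 882| sorted: 0, 13, 38, 46, 50, 94, 211 → MAD = 46
Robust SD ≈ 1.4826 × 46 = 68.200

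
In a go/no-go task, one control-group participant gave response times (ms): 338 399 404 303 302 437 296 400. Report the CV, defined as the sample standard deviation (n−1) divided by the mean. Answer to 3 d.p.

n = 8, Σ = 2879, M = 359.8750
Σ(x−M)² = 22178.875; s = √(22178.875/7) = 56.2886
CV = 56.2886 / 359.8750 = 0.15641

0.156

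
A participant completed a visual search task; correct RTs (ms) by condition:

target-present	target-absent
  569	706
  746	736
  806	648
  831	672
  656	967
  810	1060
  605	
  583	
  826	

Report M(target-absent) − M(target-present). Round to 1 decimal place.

83.5 ms

M(target-present) = 6432/9 = 714.667
M(target-absent) = 4789/6 = 798.167
Difference = 798.167 − 714.667 = 83.500 ms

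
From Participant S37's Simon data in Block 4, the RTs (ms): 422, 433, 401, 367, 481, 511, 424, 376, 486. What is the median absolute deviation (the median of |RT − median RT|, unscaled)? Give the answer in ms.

Sorted: 367, 376, 401, 422, 424, 433, 481, 486, 511 → median = 424
|x − 424|: 2, 9, 23, 57, 57, 87, 0, 48, 62
Sorted deviations: 0, 2, 9, 23, 48, 57, 57, 62, 87 → MAD = 48

48 ms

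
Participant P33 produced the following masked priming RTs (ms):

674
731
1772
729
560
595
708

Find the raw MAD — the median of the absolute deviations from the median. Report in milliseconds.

Sorted: 560, 595, 674, 708, 729, 731, 1772 → median = 708
|x − 708|: 34, 23, 1064, 21, 148, 113, 0
Sorted deviations: 0, 21, 23, 34, 113, 148, 1064 → MAD = 34

34 ms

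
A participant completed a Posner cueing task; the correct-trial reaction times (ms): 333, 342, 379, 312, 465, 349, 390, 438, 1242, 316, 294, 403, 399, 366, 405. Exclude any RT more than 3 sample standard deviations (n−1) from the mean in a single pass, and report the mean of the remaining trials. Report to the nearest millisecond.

371 ms

n = 15, ΣRT = 6433, M = 428.867
Σ(x−M)² = 740355.73; s = √(740355.73/14) = 229.962
Cutoffs: 428.867 ± 3·229.962 → [-261.0, 1118.8]
Outside: 1242 → excluded.
Retained (n=14): Σ = 5191, mean = 5191/14 = 370.786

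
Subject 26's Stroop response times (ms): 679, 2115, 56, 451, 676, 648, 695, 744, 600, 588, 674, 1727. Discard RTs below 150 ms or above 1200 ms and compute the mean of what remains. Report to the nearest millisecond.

Excluded: 56, 1727, 2115
Retained (n=9): Σ = 5755
Mean = 5755/9 = 639.4444

639 ms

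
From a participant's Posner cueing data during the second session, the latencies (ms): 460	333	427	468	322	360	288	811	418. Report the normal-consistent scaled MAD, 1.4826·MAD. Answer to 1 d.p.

86.0 ms

Sorted: 288, 322, 333, 360, 418, 427, 460, 468, 811 → median = 418
|x − 418| sorted: 0, 9, 42, 50, 58, 85, 96, 130, 393 → MAD = 58
Robust SD ≈ 1.4826 × 58 = 85.991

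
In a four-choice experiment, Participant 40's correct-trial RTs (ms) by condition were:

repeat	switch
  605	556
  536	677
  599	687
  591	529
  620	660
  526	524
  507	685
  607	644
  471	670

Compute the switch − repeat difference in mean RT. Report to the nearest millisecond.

M(repeat) = 5062/9 = 562.444
M(switch) = 5632/9 = 625.778
Difference = 625.778 − 562.444 = 63.333 ms

63 ms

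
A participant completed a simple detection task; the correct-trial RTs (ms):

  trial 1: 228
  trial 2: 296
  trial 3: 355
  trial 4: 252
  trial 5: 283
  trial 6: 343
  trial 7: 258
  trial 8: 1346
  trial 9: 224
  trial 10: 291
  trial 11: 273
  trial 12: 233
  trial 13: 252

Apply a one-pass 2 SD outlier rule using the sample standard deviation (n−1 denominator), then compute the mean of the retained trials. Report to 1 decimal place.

274.0 ms

n = 13, ΣRT = 4634, M = 356.462
Σ(x−M)² = 1080483.23; s = √(1080483.23/12) = 300.067
Cutoffs: 356.462 ± 2·300.067 → [-243.7, 956.6]
Outside: 1346 → excluded.
Retained (n=12): Σ = 3288, mean = 3288/12 = 274.000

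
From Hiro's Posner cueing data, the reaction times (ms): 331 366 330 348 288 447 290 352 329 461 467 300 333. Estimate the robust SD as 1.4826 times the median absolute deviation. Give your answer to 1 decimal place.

Sorted: 288, 290, 300, 329, 330, 331, 333, 348, 352, 366, 447, 461, 467 → median = 333
|x − 333| sorted: 0, 2, 3, 4, 15, 19, 33, 33, 43, 45, 114, 128, 134 → MAD = 33
Robust SD ≈ 1.4826 × 33 = 48.926

48.9 ms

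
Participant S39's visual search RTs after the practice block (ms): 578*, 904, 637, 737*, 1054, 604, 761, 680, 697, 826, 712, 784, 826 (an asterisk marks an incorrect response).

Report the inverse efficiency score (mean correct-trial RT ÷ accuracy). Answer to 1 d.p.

Correct trials (n=11): 904, 637, 1054, 604, 761, 680, 697, 826, 712, 784, 826
Mean correct RT = 8485/11 = 771.3636 ms
Proportion correct = 11/13
IES = 771.3636 / (11/13) = 911.612 ms

911.6 ms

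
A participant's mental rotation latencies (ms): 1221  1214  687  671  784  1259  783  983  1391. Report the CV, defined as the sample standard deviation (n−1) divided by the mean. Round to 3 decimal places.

n = 9, Σ = 8993, M = 999.2222
Σ(x−M)² = 614837.556; s = √(614837.556/8) = 277.2268
CV = 277.2268 / 999.2222 = 0.27744

0.277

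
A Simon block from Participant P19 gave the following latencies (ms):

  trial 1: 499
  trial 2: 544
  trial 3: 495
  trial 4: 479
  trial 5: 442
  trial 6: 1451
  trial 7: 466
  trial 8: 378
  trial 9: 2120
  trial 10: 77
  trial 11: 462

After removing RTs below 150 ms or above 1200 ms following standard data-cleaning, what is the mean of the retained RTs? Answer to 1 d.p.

Excluded: 77, 1451, 2120
Retained (n=8): Σ = 3765
Mean = 3765/8 = 470.6250

470.6 ms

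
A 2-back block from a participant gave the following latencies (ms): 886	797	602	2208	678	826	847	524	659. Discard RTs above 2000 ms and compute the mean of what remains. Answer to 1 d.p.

727.4 ms

Excluded: 2208
Retained (n=8): Σ = 5819
Mean = 5819/8 = 727.3750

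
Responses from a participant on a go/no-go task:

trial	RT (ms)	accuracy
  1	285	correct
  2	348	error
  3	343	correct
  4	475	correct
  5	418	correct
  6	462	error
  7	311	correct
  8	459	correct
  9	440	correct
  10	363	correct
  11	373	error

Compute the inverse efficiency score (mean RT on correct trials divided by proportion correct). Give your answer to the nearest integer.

532 ms

Correct trials (n=8): 285, 343, 475, 418, 311, 459, 440, 363
Mean correct RT = 3094/8 = 386.7500 ms
Proportion correct = 8/11
IES = 386.7500 / (8/11) = 531.781 ms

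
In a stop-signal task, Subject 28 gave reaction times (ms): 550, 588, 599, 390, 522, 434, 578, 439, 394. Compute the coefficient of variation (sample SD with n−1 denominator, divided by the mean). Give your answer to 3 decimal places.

0.171

n = 9, Σ = 4494, M = 499.3333
Σ(x−M)² = 58022.000; s = √(58022.000/8) = 85.1631
CV = 85.1631 / 499.3333 = 0.17055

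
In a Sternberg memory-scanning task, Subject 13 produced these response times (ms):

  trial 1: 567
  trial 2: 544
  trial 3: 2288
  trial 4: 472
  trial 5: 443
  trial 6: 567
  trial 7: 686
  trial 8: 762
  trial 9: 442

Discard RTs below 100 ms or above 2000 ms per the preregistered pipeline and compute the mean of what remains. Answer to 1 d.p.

560.4 ms

Excluded: 2288
Retained (n=8): Σ = 4483
Mean = 4483/8 = 560.3750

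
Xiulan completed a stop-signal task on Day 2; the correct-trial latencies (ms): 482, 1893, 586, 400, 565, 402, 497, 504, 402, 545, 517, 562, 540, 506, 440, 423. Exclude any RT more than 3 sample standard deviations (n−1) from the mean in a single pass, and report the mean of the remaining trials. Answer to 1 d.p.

n = 16, ΣRT = 9264, M = 579.000
Σ(x−M)² = 1899094.00; s = √(1899094.00/15) = 355.818
Cutoffs: 579.000 ± 3·355.818 → [-488.5, 1646.5]
Outside: 1893 → excluded.
Retained (n=15): Σ = 7371, mean = 7371/15 = 491.400

491.4 ms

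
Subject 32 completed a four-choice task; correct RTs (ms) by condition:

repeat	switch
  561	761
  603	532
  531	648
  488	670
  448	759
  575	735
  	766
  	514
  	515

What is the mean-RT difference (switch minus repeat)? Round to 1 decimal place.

M(repeat) = 3206/6 = 534.333
M(switch) = 5900/9 = 655.556
Difference = 655.556 − 534.333 = 121.222 ms

121.2 ms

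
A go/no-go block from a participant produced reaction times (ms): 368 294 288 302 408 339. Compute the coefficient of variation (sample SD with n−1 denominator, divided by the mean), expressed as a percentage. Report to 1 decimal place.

n = 6, Σ = 1999, M = 333.1667
Σ(x−M)² = 11392.833; s = √(11392.833/5) = 47.7343
CV = 47.7343 / 333.1667 = 0.14327 = 14.327%

14.3%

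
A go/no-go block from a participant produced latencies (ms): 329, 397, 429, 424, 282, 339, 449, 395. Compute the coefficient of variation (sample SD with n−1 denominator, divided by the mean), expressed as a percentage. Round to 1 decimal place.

n = 8, Σ = 3044, M = 380.5000
Σ(x−M)² = 23496.000; s = √(23496.000/7) = 57.9359
CV = 57.9359 / 380.5000 = 0.15226 = 15.226%

15.2%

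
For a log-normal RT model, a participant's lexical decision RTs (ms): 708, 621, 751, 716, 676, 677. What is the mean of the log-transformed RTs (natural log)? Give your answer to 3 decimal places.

6.537

ln(RT): 6.5624, 6.4313, 6.6214, 6.5737, 6.5162, 6.5177
Σ ln(RT) = 39.2227
Mean = 39.2227/6 = 6.53712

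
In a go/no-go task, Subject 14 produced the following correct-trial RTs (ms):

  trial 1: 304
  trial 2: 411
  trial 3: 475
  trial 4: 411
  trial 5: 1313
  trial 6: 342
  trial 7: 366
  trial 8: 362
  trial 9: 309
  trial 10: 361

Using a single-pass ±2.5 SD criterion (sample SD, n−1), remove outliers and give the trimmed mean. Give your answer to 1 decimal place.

371.2 ms

n = 10, ΣRT = 4654, M = 465.400
Σ(x−M)² = 821646.40; s = √(821646.40/9) = 302.149
Cutoffs: 465.400 ± 2.5·302.149 → [-290.0, 1220.8]
Outside: 1313 → excluded.
Retained (n=9): Σ = 3341, mean = 3341/9 = 371.222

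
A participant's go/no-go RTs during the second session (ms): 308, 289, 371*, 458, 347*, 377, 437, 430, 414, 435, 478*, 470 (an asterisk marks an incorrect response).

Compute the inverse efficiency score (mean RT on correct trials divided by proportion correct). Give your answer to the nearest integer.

Correct trials (n=9): 308, 289, 458, 377, 437, 430, 414, 435, 470
Mean correct RT = 3618/9 = 402.0000 ms
Proportion correct = 9/12
IES = 402.0000 / (9/12) = 536.000 ms

536 ms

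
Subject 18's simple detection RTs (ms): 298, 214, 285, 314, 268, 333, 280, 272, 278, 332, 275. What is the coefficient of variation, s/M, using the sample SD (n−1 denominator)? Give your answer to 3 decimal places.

0.117

n = 11, Σ = 3149, M = 286.2727
Σ(x−M)² = 11178.182; s = √(11178.182/10) = 33.4338
CV = 33.4338 / 286.2727 = 0.11679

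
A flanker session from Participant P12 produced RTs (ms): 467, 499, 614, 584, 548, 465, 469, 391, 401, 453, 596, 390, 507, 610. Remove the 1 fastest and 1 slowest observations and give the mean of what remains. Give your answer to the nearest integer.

Sorted: 390, 391, 401, 453, 465, 467, 469, 499, 507, 548, 584, 596, 610, 614
Drop lowest 1 (390) and highest 1 (614)
Remaining (n=12): Σ = 5990, mean = 5990/12 = 499.167

499 ms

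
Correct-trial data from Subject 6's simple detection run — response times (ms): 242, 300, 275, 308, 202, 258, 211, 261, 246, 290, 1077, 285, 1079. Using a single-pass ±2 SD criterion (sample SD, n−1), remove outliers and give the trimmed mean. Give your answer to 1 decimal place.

n = 13, ΣRT = 5034, M = 387.231
Σ(x−M)² = 1139754.31; s = √(1139754.31/12) = 308.187
Cutoffs: 387.231 ± 2·308.187 → [-229.1, 1003.6]
Outside: 1077, 1079 → excluded.
Retained (n=11): Σ = 2878, mean = 2878/11 = 261.636

261.6 ms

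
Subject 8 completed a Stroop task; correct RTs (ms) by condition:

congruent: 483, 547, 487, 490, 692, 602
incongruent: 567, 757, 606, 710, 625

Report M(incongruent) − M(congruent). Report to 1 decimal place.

102.8 ms

M(congruent) = 3301/6 = 550.167
M(incongruent) = 3265/5 = 653.000
Difference = 653.000 − 550.167 = 102.833 ms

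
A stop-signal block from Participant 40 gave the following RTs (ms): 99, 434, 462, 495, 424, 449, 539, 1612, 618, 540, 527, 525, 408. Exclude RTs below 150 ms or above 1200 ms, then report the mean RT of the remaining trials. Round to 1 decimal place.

Excluded: 99, 1612
Retained (n=11): Σ = 5421
Mean = 5421/11 = 492.8182

492.8 ms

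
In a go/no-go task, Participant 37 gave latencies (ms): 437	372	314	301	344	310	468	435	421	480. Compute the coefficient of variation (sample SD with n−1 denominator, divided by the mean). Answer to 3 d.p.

n = 10, Σ = 3882, M = 388.2000
Σ(x−M)² = 41883.600; s = √(41883.600/9) = 68.2183
CV = 68.2183 / 388.2000 = 0.17573

0.176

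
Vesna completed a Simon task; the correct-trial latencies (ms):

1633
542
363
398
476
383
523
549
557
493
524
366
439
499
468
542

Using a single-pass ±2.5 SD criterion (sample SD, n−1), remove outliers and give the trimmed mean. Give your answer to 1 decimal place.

n = 16, ΣRT = 8755, M = 547.188
Σ(x−M)² = 1324534.44; s = √(1324534.44/15) = 297.157
Cutoffs: 547.188 ± 2.5·297.157 → [-195.7, 1290.1]
Outside: 1633 → excluded.
Retained (n=15): Σ = 7122, mean = 7122/15 = 474.800

474.8 ms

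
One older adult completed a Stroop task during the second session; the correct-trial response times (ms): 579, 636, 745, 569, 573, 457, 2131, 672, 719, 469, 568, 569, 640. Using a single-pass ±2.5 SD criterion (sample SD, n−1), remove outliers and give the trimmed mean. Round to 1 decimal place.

599.7 ms

n = 13, ΣRT = 9327, M = 717.462
Σ(x−M)² = 2249589.23; s = √(2249589.23/12) = 432.973
Cutoffs: 717.462 ± 2.5·432.973 → [-365.0, 1799.9]
Outside: 2131 → excluded.
Retained (n=12): Σ = 7196, mean = 7196/12 = 599.667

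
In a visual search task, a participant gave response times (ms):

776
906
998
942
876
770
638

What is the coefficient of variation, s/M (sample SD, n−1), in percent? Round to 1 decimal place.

n = 7, Σ = 5906, M = 843.7143
Σ(x−M)² = 90723.429; s = √(90723.429/6) = 122.9657
CV = 122.9657 / 843.7143 = 0.14574 = 14.574%

14.6%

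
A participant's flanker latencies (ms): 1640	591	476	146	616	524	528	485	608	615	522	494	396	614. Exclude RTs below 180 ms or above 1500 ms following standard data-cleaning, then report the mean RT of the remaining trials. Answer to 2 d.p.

Excluded: 146, 1640
Retained (n=12): Σ = 6469
Mean = 6469/12 = 539.0833

539.08 ms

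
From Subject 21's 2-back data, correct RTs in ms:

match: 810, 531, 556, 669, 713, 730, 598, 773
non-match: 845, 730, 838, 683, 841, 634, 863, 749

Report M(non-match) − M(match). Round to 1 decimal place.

M(match) = 5380/8 = 672.500
M(non-match) = 6183/8 = 772.875
Difference = 772.875 − 672.500 = 100.375 ms

100.4 ms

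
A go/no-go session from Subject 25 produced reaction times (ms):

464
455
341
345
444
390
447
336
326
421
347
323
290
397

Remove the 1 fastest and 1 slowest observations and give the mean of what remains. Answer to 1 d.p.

381.0 ms

Sorted: 290, 323, 326, 336, 341, 345, 347, 390, 397, 421, 444, 447, 455, 464
Drop lowest 1 (290) and highest 1 (464)
Remaining (n=12): Σ = 4572, mean = 4572/12 = 381.000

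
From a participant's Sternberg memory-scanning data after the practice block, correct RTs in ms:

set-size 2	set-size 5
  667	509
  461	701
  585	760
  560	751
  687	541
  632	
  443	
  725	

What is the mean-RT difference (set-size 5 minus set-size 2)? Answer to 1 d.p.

57.4 ms

M(set-size 2) = 4760/8 = 595.000
M(set-size 5) = 3262/5 = 652.400
Difference = 652.400 − 595.000 = 57.400 ms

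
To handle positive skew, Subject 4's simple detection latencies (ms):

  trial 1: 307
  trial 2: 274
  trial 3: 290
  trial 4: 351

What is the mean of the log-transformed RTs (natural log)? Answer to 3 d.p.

5.718

ln(RT): 5.7268, 5.6131, 5.6699, 5.8608
Σ ln(RT) = 22.8706
Mean = 22.8706/4 = 5.71766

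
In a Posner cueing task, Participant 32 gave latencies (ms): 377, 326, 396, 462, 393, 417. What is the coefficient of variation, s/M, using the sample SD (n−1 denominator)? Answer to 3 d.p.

n = 6, Σ = 2371, M = 395.1667
Σ(x−M)² = 10062.833; s = √(10062.833/5) = 44.8616
CV = 44.8616 / 395.1667 = 0.11353

0.114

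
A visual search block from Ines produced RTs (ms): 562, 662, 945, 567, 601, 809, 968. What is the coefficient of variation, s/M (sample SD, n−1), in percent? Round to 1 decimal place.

24.0%

n = 7, Σ = 5114, M = 730.5714
Σ(x−M)² = 185165.714; s = √(185165.714/6) = 175.6729
CV = 175.6729 / 730.5714 = 0.24046 = 24.046%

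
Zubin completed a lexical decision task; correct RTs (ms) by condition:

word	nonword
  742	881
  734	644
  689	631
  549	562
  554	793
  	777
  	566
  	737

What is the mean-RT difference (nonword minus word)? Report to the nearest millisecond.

M(word) = 3268/5 = 653.600
M(nonword) = 5591/8 = 698.875
Difference = 698.875 − 653.600 = 45.275 ms

45 ms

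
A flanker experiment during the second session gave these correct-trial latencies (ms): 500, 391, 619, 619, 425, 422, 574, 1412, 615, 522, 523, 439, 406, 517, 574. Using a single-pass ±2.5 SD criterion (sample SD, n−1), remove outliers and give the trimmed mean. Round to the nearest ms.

510 ms

n = 15, ΣRT = 8558, M = 570.533
Σ(x−M)² = 847067.73; s = √(847067.73/14) = 245.977
Cutoffs: 570.533 ± 2.5·245.977 → [-44.4, 1185.5]
Outside: 1412 → excluded.
Retained (n=14): Σ = 7146, mean = 7146/14 = 510.429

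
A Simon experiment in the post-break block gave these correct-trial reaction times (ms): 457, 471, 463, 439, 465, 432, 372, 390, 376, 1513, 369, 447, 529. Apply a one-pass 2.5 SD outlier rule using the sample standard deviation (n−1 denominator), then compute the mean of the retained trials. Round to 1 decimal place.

n = 13, ΣRT = 6723, M = 517.154
Σ(x−M)² = 1100643.69; s = √(1100643.69/12) = 302.854
Cutoffs: 517.154 ± 2.5·302.854 → [-240.0, 1274.3]
Outside: 1513 → excluded.
Retained (n=12): Σ = 5210, mean = 5210/12 = 434.167

434.2 ms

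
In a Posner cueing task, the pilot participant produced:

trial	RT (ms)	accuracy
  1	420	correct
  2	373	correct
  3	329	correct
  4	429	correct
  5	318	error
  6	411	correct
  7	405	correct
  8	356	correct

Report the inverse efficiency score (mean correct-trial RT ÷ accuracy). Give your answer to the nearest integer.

445 ms

Correct trials (n=7): 420, 373, 329, 429, 411, 405, 356
Mean correct RT = 2723/7 = 389.0000 ms
Proportion correct = 7/8
IES = 389.0000 / (7/8) = 444.571 ms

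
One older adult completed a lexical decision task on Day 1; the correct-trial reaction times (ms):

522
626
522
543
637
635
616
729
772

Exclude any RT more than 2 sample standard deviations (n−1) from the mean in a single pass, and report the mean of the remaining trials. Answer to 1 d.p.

622.4 ms

n = 9, ΣRT = 5602, M = 622.444
Σ(x−M)² = 60634.22; s = √(60634.22/8) = 87.059
Cutoffs: 622.444 ± 2·87.059 → [448.3, 796.6]
No RTs fall outside the cutoffs; all 9 retained. Mean = 5602/9 = 622.444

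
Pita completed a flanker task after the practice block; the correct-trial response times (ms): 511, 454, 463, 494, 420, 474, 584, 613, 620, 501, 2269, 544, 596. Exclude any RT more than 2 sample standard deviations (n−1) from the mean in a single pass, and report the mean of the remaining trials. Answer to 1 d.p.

n = 13, ΣRT = 8543, M = 657.154
Σ(x−M)² = 2864391.69; s = √(2864391.69/12) = 488.569
Cutoffs: 657.154 ± 2·488.569 → [-320.0, 1634.3]
Outside: 2269 → excluded.
Retained (n=12): Σ = 6274, mean = 6274/12 = 522.833

522.8 ms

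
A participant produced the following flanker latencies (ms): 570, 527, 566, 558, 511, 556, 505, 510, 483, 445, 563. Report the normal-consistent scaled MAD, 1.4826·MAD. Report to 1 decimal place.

46.0 ms

Sorted: 445, 483, 505, 510, 511, 527, 556, 558, 563, 566, 570 → median = 527
|x − 527| sorted: 0, 16, 17, 22, 29, 31, 36, 39, 43, 44, 82 → MAD = 31
Robust SD ≈ 1.4826 × 31 = 45.961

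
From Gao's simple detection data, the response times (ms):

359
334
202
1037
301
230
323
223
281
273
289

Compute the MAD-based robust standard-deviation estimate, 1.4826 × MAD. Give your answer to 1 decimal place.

Sorted: 202, 223, 230, 273, 281, 289, 301, 323, 334, 359, 1037 → median = 289
|x − 289| sorted: 0, 8, 12, 16, 34, 45, 59, 66, 70, 87, 748 → MAD = 45
Robust SD ≈ 1.4826 × 45 = 66.717

66.7 ms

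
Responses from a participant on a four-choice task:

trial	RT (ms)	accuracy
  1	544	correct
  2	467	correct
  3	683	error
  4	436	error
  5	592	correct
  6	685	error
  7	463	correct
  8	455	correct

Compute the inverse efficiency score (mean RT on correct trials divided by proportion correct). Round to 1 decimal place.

Correct trials (n=5): 544, 467, 592, 463, 455
Mean correct RT = 2521/5 = 504.2000 ms
Proportion correct = 5/8
IES = 504.2000 / (5/8) = 806.720 ms

806.7 ms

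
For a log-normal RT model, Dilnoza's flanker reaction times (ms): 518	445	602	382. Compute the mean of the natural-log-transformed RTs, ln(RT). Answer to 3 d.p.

ln(RT): 6.2500, 6.0981, 6.4003, 5.9454
Σ ln(RT) = 24.6937
Mean = 24.6937/4 = 6.17343

6.173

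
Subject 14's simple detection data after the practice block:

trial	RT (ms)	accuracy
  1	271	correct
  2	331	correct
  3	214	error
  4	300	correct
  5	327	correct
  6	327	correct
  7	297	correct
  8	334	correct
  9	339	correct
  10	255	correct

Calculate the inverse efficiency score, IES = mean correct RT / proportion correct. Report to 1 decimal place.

Correct trials (n=9): 271, 331, 300, 327, 327, 297, 334, 339, 255
Mean correct RT = 2781/9 = 309.0000 ms
Proportion correct = 9/10
IES = 309.0000 / (9/10) = 343.333 ms

343.3 ms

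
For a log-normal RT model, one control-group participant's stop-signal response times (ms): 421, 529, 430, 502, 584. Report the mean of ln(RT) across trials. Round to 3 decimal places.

ln(RT): 6.0426, 6.2710, 6.0638, 6.2186, 6.3699
Σ ln(RT) = 30.9659
Mean = 30.9659/5 = 6.19318

6.193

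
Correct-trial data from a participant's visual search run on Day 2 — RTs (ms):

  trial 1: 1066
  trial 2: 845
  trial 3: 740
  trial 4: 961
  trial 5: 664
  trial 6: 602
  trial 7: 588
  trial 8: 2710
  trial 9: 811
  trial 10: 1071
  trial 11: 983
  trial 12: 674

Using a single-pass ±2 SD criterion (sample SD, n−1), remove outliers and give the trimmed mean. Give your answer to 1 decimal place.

n = 12, ΣRT = 11715, M = 976.250
Σ(x−M)² = 3603204.25; s = √(3603204.25/11) = 572.332
Cutoffs: 976.250 ± 2·572.332 → [-168.4, 2120.9]
Outside: 2710 → excluded.
Retained (n=11): Σ = 9005, mean = 9005/11 = 818.636

818.6 ms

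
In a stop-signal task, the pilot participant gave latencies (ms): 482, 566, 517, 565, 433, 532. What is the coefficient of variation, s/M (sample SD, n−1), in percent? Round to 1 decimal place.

10.0%

n = 6, Σ = 3095, M = 515.8333
Σ(x−M)² = 13202.833; s = √(13202.833/5) = 51.3864
CV = 51.3864 / 515.8333 = 0.09962 = 9.962%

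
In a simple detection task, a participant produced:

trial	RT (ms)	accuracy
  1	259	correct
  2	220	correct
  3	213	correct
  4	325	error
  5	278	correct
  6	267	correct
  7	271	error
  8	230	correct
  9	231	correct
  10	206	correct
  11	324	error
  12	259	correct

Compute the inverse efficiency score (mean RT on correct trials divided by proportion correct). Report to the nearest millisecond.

320 ms

Correct trials (n=9): 259, 220, 213, 278, 267, 230, 231, 206, 259
Mean correct RT = 2163/9 = 240.3333 ms
Proportion correct = 9/12
IES = 240.3333 / (9/12) = 320.444 ms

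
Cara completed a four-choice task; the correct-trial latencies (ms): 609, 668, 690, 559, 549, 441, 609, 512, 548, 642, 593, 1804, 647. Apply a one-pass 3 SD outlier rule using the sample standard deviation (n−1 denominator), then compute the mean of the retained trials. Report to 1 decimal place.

588.9 ms

n = 13, ΣRT = 8871, M = 682.385
Σ(x−M)² = 1418301.08; s = √(1418301.08/12) = 343.790
Cutoffs: 682.385 ± 3·343.790 → [-349.0, 1713.8]
Outside: 1804 → excluded.
Retained (n=12): Σ = 7067, mean = 7067/12 = 588.917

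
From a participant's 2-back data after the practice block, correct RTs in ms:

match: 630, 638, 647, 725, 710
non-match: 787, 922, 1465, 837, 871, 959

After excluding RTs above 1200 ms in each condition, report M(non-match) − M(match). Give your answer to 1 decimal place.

non-match: exclude 1465
M(match) = 3350/5 = 670.000
M(non-match) = 4376/5 = 875.200
Difference = 875.200 − 670.000 = 205.200 ms

205.2 ms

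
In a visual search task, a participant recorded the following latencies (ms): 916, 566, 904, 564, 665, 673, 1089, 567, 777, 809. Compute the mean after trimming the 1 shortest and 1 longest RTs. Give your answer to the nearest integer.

735 ms

Sorted: 564, 566, 567, 665, 673, 777, 809, 904, 916, 1089
Drop lowest 1 (564) and highest 1 (1089)
Remaining (n=8): Σ = 5877, mean = 5877/8 = 734.625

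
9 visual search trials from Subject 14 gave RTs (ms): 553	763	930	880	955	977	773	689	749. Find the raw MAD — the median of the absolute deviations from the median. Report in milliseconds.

107 ms

Sorted: 553, 689, 749, 763, 773, 880, 930, 955, 977 → median = 773
|x − 773|: 220, 10, 157, 107, 182, 204, 0, 84, 24
Sorted deviations: 0, 10, 24, 84, 107, 157, 182, 204, 220 → MAD = 107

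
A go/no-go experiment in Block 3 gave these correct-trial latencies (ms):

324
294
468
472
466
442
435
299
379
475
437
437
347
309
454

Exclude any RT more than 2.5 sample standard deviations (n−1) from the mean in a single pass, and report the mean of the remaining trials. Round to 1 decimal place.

n = 15, ΣRT = 6038, M = 402.533
Σ(x−M)² = 67079.73; s = √(67079.73/14) = 69.220
Cutoffs: 402.533 ± 2.5·69.220 → [229.5, 575.6]
No RTs fall outside the cutoffs; all 15 retained. Mean = 6038/15 = 402.533

402.5 ms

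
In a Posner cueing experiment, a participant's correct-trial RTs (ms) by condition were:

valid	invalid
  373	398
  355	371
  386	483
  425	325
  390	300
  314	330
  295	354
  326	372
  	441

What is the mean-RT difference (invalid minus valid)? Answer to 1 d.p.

16.9 ms

M(valid) = 2864/8 = 358.000
M(invalid) = 3374/9 = 374.889
Difference = 374.889 − 358.000 = 16.889 ms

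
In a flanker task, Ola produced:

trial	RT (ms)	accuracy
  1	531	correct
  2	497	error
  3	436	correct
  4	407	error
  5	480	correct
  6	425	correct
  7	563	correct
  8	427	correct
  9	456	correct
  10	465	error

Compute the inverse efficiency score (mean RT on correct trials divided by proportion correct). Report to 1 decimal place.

677.1 ms

Correct trials (n=7): 531, 436, 480, 425, 563, 427, 456
Mean correct RT = 3318/7 = 474.0000 ms
Proportion correct = 7/10
IES = 474.0000 / (7/10) = 677.143 ms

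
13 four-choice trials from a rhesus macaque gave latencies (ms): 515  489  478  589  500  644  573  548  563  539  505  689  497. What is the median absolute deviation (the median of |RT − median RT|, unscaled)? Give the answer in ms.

Sorted: 478, 489, 497, 500, 505, 515, 539, 548, 563, 573, 589, 644, 689 → median = 539
|x − 539|: 24, 50, 61, 50, 39, 105, 34, 9, 24, 0, 34, 150, 42
Sorted deviations: 0, 9, 24, 24, 34, 34, 39, 42, 50, 50, 61, 105, 150 → MAD = 39

39 ms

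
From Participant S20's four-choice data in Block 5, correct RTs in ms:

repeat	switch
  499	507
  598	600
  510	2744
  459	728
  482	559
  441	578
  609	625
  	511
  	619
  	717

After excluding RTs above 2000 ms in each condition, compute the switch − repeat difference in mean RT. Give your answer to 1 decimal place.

90.9 ms

switch: exclude 2744
M(repeat) = 3598/7 = 514.000
M(switch) = 5444/9 = 604.889
Difference = 604.889 − 514.000 = 90.889 ms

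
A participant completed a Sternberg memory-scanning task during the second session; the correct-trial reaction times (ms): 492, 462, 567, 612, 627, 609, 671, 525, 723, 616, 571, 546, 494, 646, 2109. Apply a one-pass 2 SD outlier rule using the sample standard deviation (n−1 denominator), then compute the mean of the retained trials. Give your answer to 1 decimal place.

582.9 ms

n = 15, ΣRT = 10270, M = 684.667
Σ(x−M)² = 2245465.33; s = √(2245465.33/14) = 400.488
Cutoffs: 684.667 ± 2·400.488 → [-116.3, 1485.6]
Outside: 2109 → excluded.
Retained (n=14): Σ = 8161, mean = 8161/14 = 582.929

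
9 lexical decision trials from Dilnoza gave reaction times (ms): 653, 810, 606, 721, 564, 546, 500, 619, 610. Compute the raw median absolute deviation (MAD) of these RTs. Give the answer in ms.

46 ms

Sorted: 500, 546, 564, 606, 610, 619, 653, 721, 810 → median = 610
|x − 610|: 43, 200, 4, 111, 46, 64, 110, 9, 0
Sorted deviations: 0, 4, 9, 43, 46, 64, 110, 111, 200 → MAD = 46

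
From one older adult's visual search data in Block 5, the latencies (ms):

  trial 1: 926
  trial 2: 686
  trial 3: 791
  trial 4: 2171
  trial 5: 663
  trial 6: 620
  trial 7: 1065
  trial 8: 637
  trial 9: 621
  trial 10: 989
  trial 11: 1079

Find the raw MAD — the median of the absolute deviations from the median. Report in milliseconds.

170 ms

Sorted: 620, 621, 637, 663, 686, 791, 926, 989, 1065, 1079, 2171 → median = 791
|x − 791|: 135, 105, 0, 1380, 128, 171, 274, 154, 170, 198, 288
Sorted deviations: 0, 105, 128, 135, 154, 170, 171, 198, 274, 288, 1380 → MAD = 170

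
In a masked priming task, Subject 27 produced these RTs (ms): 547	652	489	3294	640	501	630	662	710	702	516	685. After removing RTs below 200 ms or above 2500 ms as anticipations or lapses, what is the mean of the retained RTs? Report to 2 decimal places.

Excluded: 3294
Retained (n=11): Σ = 6734
Mean = 6734/11 = 612.1818

612.18 ms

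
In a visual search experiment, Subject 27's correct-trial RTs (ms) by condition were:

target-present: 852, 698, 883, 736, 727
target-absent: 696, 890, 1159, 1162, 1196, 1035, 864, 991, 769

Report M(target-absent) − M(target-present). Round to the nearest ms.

M(target-present) = 3896/5 = 779.200
M(target-absent) = 8762/9 = 973.556
Difference = 973.556 − 779.200 = 194.356 ms

194 ms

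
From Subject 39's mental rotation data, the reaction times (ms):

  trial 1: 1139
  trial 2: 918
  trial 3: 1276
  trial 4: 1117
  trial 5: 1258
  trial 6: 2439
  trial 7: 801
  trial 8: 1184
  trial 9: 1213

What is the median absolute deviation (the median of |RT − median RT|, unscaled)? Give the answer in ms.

74 ms

Sorted: 801, 918, 1117, 1139, 1184, 1213, 1258, 1276, 2439 → median = 1184
|x − 1184|: 45, 266, 92, 67, 74, 1255, 383, 0, 29
Sorted deviations: 0, 29, 45, 67, 74, 92, 266, 383, 1255 → MAD = 74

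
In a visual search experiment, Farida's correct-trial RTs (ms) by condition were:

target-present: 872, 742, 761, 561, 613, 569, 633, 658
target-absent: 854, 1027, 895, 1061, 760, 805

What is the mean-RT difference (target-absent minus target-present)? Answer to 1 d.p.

224.2 ms

M(target-present) = 5409/8 = 676.125
M(target-absent) = 5402/6 = 900.333
Difference = 900.333 − 676.125 = 224.208 ms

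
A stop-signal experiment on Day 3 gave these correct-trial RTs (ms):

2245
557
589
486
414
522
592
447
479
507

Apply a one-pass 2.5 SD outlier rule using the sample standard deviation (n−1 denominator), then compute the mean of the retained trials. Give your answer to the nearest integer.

510 ms

n = 10, ΣRT = 6838, M = 683.800
Σ(x−M)² = 2738209.60; s = √(2738209.60/9) = 551.585
Cutoffs: 683.800 ± 2.5·551.585 → [-695.2, 2062.8]
Outside: 2245 → excluded.
Retained (n=9): Σ = 4593, mean = 4593/9 = 510.333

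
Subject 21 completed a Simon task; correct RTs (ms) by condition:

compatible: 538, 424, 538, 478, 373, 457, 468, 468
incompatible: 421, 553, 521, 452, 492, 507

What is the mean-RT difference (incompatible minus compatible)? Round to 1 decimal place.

23.0 ms

M(compatible) = 3744/8 = 468.000
M(incompatible) = 2946/6 = 491.000
Difference = 491.000 − 468.000 = 23.000 ms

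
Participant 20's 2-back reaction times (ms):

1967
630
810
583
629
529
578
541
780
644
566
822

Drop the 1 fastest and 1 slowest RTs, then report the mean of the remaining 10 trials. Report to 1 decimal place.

Sorted: 529, 541, 566, 578, 583, 629, 630, 644, 780, 810, 822, 1967
Drop lowest 1 (529) and highest 1 (1967)
Remaining (n=10): Σ = 6583, mean = 6583/10 = 658.300

658.3 ms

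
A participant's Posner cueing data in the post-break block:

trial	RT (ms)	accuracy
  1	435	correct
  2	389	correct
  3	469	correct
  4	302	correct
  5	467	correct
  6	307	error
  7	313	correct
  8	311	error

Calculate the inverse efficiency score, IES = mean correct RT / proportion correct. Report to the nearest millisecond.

Correct trials (n=6): 435, 389, 469, 302, 467, 313
Mean correct RT = 2375/6 = 395.8333 ms
Proportion correct = 6/8
IES = 395.8333 / (6/8) = 527.778 ms

528 ms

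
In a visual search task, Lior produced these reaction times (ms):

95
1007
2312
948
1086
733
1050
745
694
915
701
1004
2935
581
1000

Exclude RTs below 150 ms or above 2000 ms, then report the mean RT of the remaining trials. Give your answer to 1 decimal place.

872.0 ms

Excluded: 95, 2312, 2935
Retained (n=12): Σ = 10464
Mean = 10464/12 = 872.0000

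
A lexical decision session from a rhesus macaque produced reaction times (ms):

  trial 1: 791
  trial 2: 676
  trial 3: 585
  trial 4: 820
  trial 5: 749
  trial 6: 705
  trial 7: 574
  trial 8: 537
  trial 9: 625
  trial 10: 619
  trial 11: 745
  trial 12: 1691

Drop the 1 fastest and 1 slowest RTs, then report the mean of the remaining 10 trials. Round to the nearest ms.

689 ms

Sorted: 537, 574, 585, 619, 625, 676, 705, 745, 749, 791, 820, 1691
Drop lowest 1 (537) and highest 1 (1691)
Remaining (n=10): Σ = 6889, mean = 6889/10 = 688.900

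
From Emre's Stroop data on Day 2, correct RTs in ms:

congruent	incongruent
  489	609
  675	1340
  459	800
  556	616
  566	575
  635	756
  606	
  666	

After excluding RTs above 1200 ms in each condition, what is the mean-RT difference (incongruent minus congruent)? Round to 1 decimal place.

incongruent: exclude 1340
M(congruent) = 4652/8 = 581.500
M(incongruent) = 3356/5 = 671.200
Difference = 671.200 − 581.500 = 89.700 ms

89.7 ms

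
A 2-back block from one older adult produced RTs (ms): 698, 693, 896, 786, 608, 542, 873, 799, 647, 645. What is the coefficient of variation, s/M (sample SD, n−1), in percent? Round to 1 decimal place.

n = 10, Σ = 7187, M = 718.7000
Σ(x−M)² = 121360.100; s = √(121360.100/9) = 116.1226
CV = 116.1226 / 718.7000 = 0.16157 = 16.157%

16.2%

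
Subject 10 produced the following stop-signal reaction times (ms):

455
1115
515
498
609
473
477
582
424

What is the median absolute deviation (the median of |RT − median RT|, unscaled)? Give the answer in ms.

Sorted: 424, 455, 473, 477, 498, 515, 582, 609, 1115 → median = 498
|x − 498|: 43, 617, 17, 0, 111, 25, 21, 84, 74
Sorted deviations: 0, 17, 21, 25, 43, 74, 84, 111, 617 → MAD = 43

43 ms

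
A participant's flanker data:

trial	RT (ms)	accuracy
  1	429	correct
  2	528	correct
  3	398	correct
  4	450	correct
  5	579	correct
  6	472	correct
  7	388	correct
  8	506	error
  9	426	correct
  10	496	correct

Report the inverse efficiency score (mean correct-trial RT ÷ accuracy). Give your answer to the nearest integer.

Correct trials (n=9): 429, 528, 398, 450, 579, 472, 388, 426, 496
Mean correct RT = 4166/9 = 462.8889 ms
Proportion correct = 9/10
IES = 462.8889 / (9/10) = 514.321 ms

514 ms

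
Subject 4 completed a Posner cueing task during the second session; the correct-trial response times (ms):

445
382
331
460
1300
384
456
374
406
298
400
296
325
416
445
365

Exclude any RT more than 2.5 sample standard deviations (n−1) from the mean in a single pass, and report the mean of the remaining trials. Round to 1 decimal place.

n = 16, ΣRT = 7083, M = 442.688
Σ(x−M)² = 826009.44; s = √(826009.44/15) = 234.664
Cutoffs: 442.688 ± 2.5·234.664 → [-144.0, 1029.3]
Outside: 1300 → excluded.
Retained (n=15): Σ = 5783, mean = 5783/15 = 385.533

385.5 ms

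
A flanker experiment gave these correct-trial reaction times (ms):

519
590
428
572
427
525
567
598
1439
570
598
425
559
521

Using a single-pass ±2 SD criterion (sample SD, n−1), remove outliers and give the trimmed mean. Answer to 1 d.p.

530.7 ms

n = 14, ΣRT = 8338, M = 595.571
Σ(x−M)² = 816773.43; s = √(816773.43/13) = 250.657
Cutoffs: 595.571 ± 2·250.657 → [94.3, 1096.9]
Outside: 1439 → excluded.
Retained (n=13): Σ = 6899, mean = 6899/13 = 530.692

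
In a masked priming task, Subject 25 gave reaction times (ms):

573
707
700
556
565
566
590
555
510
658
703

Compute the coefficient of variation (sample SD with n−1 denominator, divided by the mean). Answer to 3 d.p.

0.116

n = 11, Σ = 6683, M = 607.5455
Σ(x−M)² = 50066.727; s = √(50066.727/10) = 70.7578
CV = 70.7578 / 607.5455 = 0.11647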